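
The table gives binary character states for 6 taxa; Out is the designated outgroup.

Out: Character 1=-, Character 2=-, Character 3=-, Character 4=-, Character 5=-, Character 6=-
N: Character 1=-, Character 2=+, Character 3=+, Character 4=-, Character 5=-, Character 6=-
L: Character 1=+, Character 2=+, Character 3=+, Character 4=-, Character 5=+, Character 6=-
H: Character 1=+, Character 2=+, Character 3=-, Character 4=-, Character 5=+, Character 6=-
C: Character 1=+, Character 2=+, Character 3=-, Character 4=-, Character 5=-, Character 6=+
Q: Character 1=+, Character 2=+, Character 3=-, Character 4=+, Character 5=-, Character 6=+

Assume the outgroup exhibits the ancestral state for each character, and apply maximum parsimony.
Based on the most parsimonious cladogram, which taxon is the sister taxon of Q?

C

The outgroup has state '-' for every character, so '+' is the derived state throughout.
Character 1: derived state '+' in C, H, L, and Q only — synapomorphy for {C, H, L, Q}.
All ingroup taxa share the derived state '+' for Character 2; it defines the ingroup but does not resolve relationships within it.
Character 3 (state '+') occurs in L and N but conflicts with the nesting implied by the other characters — most parsimoniously interpreted as homoplasy.
Character 4 (derived state '+') is unique to Q (autapomorphy; uninformative for grouping).
Only H and L show the derived state '+' for Character 5, supporting them as a clade.
Character 6 (derived state '+') is shared by C and Q — a synapomorphy uniting that clade.
Most parsimonious ingroup topology: (N,((L,H),(C,Q))).
Q and C form a cherry on this tree, so they are sister taxa.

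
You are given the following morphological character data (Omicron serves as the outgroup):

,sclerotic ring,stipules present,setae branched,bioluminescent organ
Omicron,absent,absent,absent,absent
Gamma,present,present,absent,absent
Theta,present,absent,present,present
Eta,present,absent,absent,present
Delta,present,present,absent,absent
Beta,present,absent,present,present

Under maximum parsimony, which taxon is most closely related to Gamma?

Delta

The outgroup has state 'absent' for every character, so 'present' is the derived state throughout.
All ingroup taxa share the derived state 'present' for sclerotic ring; it defines the ingroup but does not resolve relationships within it.
stipules present: derived state 'present' in Delta and Gamma only — synapomorphy for {Delta, Gamma}.
Only Beta and Theta show the derived state 'present' for setae branched, supporting them as a clade.
bioluminescent organ: derived state 'present' in Beta, Eta, and Theta only — synapomorphy for {Beta, Eta, Theta}.
Most parsimonious ingroup topology: ((Gamma,Delta),((Theta,Beta),Eta)).
Gamma and Delta form a cherry on this tree, so they are sister taxa.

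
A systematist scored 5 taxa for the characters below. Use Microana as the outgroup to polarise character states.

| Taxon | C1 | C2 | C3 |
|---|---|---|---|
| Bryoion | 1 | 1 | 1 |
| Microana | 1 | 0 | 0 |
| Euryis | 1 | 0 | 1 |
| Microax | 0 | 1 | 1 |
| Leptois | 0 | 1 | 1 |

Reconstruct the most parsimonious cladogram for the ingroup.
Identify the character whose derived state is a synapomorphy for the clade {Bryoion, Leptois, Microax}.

Character polarity is set by the outgroup: the derived state is whichever differs from the outgroup's state, so for C1 the derived state is '0', and for the remaining characters it is '1'.
C1: derived state '0' in Leptois and Microax only — synapomorphy for {Leptois, Microax}.
C2: derived state '1' in Bryoion, Leptois, and Microax only — synapomorphy for {Bryoion, Leptois, Microax}.
C3 (derived state '1') is shared by all ingroup taxa — unites the whole ingroup.
Most parsimonious ingroup topology: (((Leptois,Microax),Bryoion),Euryis).
The clade {Bryoion, Leptois, Microax} is supported by C2: its derived state '1' occurs in exactly those taxa and in no other taxon (including the outgroup).

C2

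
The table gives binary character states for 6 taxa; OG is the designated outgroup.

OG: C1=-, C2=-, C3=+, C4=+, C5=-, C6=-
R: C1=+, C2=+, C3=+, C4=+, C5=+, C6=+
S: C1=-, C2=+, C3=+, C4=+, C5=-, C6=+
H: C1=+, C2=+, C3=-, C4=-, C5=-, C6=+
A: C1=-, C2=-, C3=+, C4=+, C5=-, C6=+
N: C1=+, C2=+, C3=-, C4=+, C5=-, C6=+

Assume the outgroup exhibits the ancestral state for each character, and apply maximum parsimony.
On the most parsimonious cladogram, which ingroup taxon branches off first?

Character polarity is set by the outgroup: the derived state is whichever differs from the outgroup's state, so for C3, C4 the derived state is '-', and for the remaining characters it is '+'.
C1 (derived state '+') is shared by H, N, and R — a synapomorphy uniting that clade.
Only H, N, R, and S show the derived state '+' for C2, supporting them as a clade.
C3 (derived state '-') is shared by H and N — a synapomorphy uniting that clade.
C4: derived state '-' in H only — an autapomorphy, so it tells us nothing about relationships among taxa.
C5: derived state '+' in R only — an autapomorphy, so it tells us nothing about relationships among taxa.
C6 (derived state '+') is shared by all ingroup taxa — unites the whole ingroup.
Most parsimonious ingroup topology: (((R,(H,N)),S),A).
A is sister to the clade containing all other ingroup taxa, so it is the earliest-diverging (most basal) ingroup lineage.

A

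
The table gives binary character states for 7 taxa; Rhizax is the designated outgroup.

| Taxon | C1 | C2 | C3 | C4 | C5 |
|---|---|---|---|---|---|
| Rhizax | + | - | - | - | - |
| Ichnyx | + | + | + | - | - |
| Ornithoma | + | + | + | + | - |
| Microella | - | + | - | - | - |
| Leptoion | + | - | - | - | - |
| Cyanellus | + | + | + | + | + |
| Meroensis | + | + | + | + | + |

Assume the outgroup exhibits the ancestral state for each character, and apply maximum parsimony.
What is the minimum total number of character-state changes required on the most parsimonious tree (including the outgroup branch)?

Character polarity is set by the outgroup: the derived state is whichever differs from the outgroup's state, so for C1 the derived state is '-', and for the remaining characters it is '+'.
C1 (derived state '-') is unique to Microella (autapomorphy; uninformative for grouping).
C2 (derived state '+') is shared by Cyanellus, Ichnyx, Meroensis, Microella, and Ornithoma — a synapomorphy uniting that clade.
C3 (derived state '+') is shared by Cyanellus, Ichnyx, Meroensis, and Ornithoma — a synapomorphy uniting that clade.
C4 (derived state '+') is shared by Cyanellus, Meroensis, and Ornithoma — a synapomorphy uniting that clade.
C5: derived state '+' in Cyanellus and Meroensis only — synapomorphy for {Cyanellus, Meroensis}.
Most parsimonious ingroup topology: (((Ichnyx,(Ornithoma,(Cyanellus,Meroensis))),Microella),Leptoion).
Changes per character on this tree: C1: 1; C2: 1; C3: 1; C4: 1; C5: 1.
Total = 5.

5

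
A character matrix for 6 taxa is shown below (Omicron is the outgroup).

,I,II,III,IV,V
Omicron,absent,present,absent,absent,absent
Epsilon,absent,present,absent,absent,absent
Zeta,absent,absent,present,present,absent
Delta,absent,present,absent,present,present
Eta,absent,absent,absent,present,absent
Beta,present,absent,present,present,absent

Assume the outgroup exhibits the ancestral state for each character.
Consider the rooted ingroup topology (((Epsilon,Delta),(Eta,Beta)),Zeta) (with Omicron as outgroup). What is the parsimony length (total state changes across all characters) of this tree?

Map each character onto (((Epsilon,Delta),(Eta,Beta)),Zeta) (rooted by Omicron) and count the minimum state changes it requires (Fitch parsimony):
I: 1; II: 2; III: 2; IV: 2; V: 1.
Total tree length = 8.

8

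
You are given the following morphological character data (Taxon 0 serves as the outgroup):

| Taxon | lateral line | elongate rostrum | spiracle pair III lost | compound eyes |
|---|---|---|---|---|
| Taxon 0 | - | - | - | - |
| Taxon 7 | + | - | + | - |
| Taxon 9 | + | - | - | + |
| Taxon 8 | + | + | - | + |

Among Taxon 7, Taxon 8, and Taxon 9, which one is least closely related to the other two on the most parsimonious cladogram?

Taxon 7

The outgroup has state '-' for every character, so '+' is the derived state throughout.
lateral line (derived state '+') is shared by all ingroup taxa — unites the whole ingroup.
elongate rostrum (derived state '+') is unique to Taxon 8 (autapomorphy; uninformative for grouping).
spiracle pair III lost (derived state '+') is unique to Taxon 7 (autapomorphy; uninformative for grouping).
Only Taxon 8 and Taxon 9 show the derived state '+' for compound eyes, supporting them as a clade.
Most parsimonious ingroup topology: (Taxon 7,(Taxon 9,Taxon 8)).
Taxon 9 and Taxon 8 share a more recent common ancestor with each other than either does with Taxon 7, so Taxon 7 is the least closely related of the three.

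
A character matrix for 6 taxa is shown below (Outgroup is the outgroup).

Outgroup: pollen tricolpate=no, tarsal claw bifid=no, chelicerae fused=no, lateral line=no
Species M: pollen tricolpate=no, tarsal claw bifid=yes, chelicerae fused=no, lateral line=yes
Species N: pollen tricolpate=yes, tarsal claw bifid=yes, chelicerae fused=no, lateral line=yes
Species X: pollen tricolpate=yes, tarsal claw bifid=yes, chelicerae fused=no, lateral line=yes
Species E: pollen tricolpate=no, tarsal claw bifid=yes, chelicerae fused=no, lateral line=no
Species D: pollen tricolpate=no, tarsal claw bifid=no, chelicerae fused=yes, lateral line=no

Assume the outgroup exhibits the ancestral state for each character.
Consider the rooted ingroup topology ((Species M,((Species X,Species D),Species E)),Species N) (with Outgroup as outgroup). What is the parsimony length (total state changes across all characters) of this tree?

8

Map each character onto ((Species M,((Species X,Species D),Species E)),Species N) (rooted by Outgroup) and count the minimum state changes it requires (Fitch parsimony):
pollen tricolpate: 2; tarsal claw bifid: 2; chelicerae fused: 1; lateral line: 3.
Total tree length = 8.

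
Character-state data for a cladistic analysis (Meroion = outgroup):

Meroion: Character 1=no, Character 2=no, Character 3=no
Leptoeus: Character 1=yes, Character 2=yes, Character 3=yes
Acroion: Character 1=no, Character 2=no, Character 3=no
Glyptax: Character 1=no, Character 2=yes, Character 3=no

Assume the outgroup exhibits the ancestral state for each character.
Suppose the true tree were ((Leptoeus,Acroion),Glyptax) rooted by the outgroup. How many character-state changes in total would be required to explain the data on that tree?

Map each character onto ((Leptoeus,Acroion),Glyptax) (rooted by Meroion) and count the minimum state changes it requires (Fitch parsimony):
Character 1: 1; Character 2: 2; Character 3: 1.
Total tree length = 4.

4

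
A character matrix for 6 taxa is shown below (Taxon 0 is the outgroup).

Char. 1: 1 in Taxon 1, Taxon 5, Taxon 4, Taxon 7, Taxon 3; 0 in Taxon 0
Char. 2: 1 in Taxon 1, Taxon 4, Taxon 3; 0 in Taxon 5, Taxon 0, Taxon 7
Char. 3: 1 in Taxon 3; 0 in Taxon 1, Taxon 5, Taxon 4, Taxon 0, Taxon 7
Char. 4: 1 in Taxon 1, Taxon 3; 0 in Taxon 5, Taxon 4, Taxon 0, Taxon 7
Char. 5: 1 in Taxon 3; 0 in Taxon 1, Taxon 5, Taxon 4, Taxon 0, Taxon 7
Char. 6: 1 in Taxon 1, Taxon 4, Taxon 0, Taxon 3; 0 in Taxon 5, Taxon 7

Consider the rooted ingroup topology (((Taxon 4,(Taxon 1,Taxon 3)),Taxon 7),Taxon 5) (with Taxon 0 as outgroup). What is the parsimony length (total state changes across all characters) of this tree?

7

Map each character onto (((Taxon 4,(Taxon 1,Taxon 3)),Taxon 7),Taxon 5) (rooted by Taxon 0) and count the minimum state changes it requires (Fitch parsimony):
Char. 1: 1; Char. 2: 1; Char. 3: 1; Char. 4: 1; Char. 5: 1; Char. 6: 2.
Total tree length = 7.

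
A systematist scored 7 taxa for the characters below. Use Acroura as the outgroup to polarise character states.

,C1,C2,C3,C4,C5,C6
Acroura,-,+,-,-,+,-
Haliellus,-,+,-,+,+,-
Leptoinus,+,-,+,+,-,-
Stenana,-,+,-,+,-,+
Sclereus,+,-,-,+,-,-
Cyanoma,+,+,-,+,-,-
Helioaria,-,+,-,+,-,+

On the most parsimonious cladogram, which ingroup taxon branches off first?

Haliellus

Character polarity is set by the outgroup: the derived state is whichever differs from the outgroup's state, so for C2, C5 the derived state is '-', and for the remaining characters it is '+'.
C1 (derived state '+') is shared by Cyanoma, Leptoinus, and Sclereus — a synapomorphy uniting that clade.
C2: derived state '-' in Leptoinus and Sclereus only — synapomorphy for {Leptoinus, Sclereus}.
C3 (derived state '+') is unique to Leptoinus (autapomorphy; uninformative for grouping).
All ingroup taxa share the derived state '+' for C4; it defines the ingroup but does not resolve relationships within it.
C5 (derived state '-') is shared by Cyanoma, Helioaria, Leptoinus, Sclereus, and Stenana — a synapomorphy uniting that clade.
C6 (derived state '+') is shared by Helioaria and Stenana — a synapomorphy uniting that clade.
Most parsimonious ingroup topology: (Haliellus,(((Leptoinus,Sclereus),Cyanoma),(Stenana,Helioaria))).
Haliellus is sister to the clade containing all other ingroup taxa, so it is the earliest-diverging (most basal) ingroup lineage.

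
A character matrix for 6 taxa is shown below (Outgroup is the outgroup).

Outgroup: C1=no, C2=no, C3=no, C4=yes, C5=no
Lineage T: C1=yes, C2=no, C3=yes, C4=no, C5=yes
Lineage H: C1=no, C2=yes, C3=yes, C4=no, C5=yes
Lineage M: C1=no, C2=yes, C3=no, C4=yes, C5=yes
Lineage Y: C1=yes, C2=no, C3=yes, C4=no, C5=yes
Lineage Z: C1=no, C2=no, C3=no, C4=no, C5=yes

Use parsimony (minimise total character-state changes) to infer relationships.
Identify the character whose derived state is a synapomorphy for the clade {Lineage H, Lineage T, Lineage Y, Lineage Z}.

C4

Character polarity is set by the outgroup: the derived state is whichever differs from the outgroup's state, so for C4 the derived state is 'no', and for the remaining characters it is 'yes'.
C1: derived state 'yes' in Lineage T and Lineage Y only — synapomorphy for {Lineage T, Lineage Y}.
C2 (state 'yes') occurs in Lineage H and Lineage M but conflicts with the nesting implied by the other characters — most parsimoniously interpreted as homoplasy.
Only Lineage H, Lineage T, and Lineage Y show the derived state 'yes' for C3, supporting them as a clade.
Only Lineage H, Lineage T, Lineage Y, and Lineage Z show the derived state 'no' for C4, supporting them as a clade.
C5 (derived state 'yes') is shared by all ingroup taxa — unites the whole ingroup.
Most parsimonious ingroup topology: ((((Lineage T,Lineage Y),Lineage H),Lineage Z),Lineage M).
The clade {Lineage H, Lineage T, Lineage Y, Lineage Z} is supported by C4: its derived state 'no' occurs in exactly those taxa and in no other taxon (including the outgroup).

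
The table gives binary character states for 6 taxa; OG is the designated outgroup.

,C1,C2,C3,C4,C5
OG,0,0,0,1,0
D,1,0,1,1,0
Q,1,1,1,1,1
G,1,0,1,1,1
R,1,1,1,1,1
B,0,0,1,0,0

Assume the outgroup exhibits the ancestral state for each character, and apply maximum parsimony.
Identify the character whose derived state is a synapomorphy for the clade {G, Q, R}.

C5

Character polarity is set by the outgroup: the derived state is whichever differs from the outgroup's state, so for C4 the derived state is '0', and for the remaining characters it is '1'.
Only D, G, Q, and R show the derived state '1' for C1, supporting them as a clade.
Only Q and R show the derived state '1' for C2, supporting them as a clade.
C3 (derived state '1') is shared by all ingroup taxa — unites the whole ingroup.
C4 (derived state '0') is unique to B (autapomorphy; uninformative for grouping).
Only G, Q, and R show the derived state '1' for C5, supporting them as a clade.
Most parsimonious ingroup topology: ((D,((Q,R),G)),B).
The clade {G, Q, R} is supported by C5: its derived state '1' occurs in exactly those taxa and in no other taxon (including the outgroup).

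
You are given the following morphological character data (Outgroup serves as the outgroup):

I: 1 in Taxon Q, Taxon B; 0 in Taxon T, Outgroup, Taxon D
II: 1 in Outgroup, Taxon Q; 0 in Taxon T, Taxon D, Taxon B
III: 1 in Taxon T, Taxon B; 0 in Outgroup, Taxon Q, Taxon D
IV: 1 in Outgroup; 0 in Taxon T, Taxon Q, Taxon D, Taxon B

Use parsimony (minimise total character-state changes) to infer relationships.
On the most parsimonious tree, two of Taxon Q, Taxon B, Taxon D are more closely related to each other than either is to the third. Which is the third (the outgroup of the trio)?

Taxon Q

Character polarity is set by the outgroup: the derived state is whichever differs from the outgroup's state, so for II, IV the derived state is '0', and for the remaining characters it is '1'.
I (state '1') occurs in Taxon B and Taxon Q but conflicts with the nesting implied by the other characters — most parsimoniously interpreted as homoplasy.
Only Taxon B, Taxon D, and Taxon T show the derived state '0' for II, supporting them as a clade.
III: derived state '1' in Taxon B and Taxon T only — synapomorphy for {Taxon B, Taxon T}.
IV (derived state '0') is shared by all ingroup taxa — unites the whole ingroup.
Most parsimonious ingroup topology: (((Taxon B,Taxon T),Taxon D),Taxon Q).
Taxon D and Taxon B share a more recent common ancestor with each other than either does with Taxon Q, so Taxon Q is the least closely related of the three.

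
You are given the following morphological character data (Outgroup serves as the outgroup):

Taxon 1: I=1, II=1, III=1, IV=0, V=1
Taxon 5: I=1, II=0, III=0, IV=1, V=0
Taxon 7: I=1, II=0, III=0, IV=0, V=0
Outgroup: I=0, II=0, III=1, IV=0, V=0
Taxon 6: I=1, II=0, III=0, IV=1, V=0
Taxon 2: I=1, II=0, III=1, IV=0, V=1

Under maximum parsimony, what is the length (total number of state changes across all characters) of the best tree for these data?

Character polarity is set by the outgroup: the derived state is whichever differs from the outgroup's state, so for III the derived state is '0', and for the remaining characters it is '1'.
All ingroup taxa share the derived state '1' for I; it defines the ingroup but does not resolve relationships within it.
II: derived state '1' in Taxon 1 only — an autapomorphy, so it tells us nothing about relationships among taxa.
III: derived state '0' in Taxon 5, Taxon 6, and Taxon 7 only — synapomorphy for {Taxon 5, Taxon 6, Taxon 7}.
IV: derived state '1' in Taxon 5 and Taxon 6 only — synapomorphy for {Taxon 5, Taxon 6}.
Only Taxon 1 and Taxon 2 show the derived state '1' for V, supporting them as a clade.
Most parsimonious ingroup topology: ((Taxon 1,Taxon 2),(Taxon 7,(Taxon 5,Taxon 6))).
Changes per character on this tree: I: 1; II: 1; III: 1; IV: 1; V: 1.
Total = 5.

5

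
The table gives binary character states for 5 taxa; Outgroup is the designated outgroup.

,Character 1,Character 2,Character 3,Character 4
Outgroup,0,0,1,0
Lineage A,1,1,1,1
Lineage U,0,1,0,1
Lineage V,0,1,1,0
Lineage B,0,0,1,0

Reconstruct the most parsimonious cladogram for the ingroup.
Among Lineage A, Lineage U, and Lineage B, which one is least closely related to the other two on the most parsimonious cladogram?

Lineage B

Character polarity is set by the outgroup: the derived state is whichever differs from the outgroup's state, so for Character 3 the derived state is '0', and for the remaining characters it is '1'.
Character 1 (derived state '1') is unique to Lineage A (autapomorphy; uninformative for grouping).
Character 2: derived state '1' in Lineage A, Lineage U, and Lineage V only — synapomorphy for {Lineage A, Lineage U, Lineage V}.
Character 3 (derived state '0') is unique to Lineage U (autapomorphy; uninformative for grouping).
Only Lineage A and Lineage U show the derived state '1' for Character 4, supporting them as a clade.
Most parsimonious ingroup topology: (((Lineage A,Lineage U),Lineage V),Lineage B).
Lineage A and Lineage U share a more recent common ancestor with each other than either does with Lineage B, so Lineage B is the least closely related of the three.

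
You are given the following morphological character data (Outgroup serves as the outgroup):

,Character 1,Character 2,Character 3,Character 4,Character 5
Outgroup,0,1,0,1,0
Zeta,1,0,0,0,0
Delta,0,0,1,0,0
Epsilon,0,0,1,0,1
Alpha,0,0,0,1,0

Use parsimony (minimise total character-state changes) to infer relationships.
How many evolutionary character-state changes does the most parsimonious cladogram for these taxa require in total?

5

Character polarity is set by the outgroup: the derived state is whichever differs from the outgroup's state, so for Character 2, Character 4 the derived state is '0', and for the remaining characters it is '1'.
Character 1: derived state '1' in Zeta only — an autapomorphy, so it tells us nothing about relationships among taxa.
Character 2 (derived state '0') is shared by all ingroup taxa — unites the whole ingroup.
Only Delta and Epsilon show the derived state '1' for Character 3, supporting them as a clade.
Character 4 (derived state '0') is shared by Delta, Epsilon, and Zeta — a synapomorphy uniting that clade.
Character 5: derived state '1' in Epsilon only — an autapomorphy, so it tells us nothing about relationships among taxa.
Most parsimonious ingroup topology: (((Delta,Epsilon),Zeta),Alpha).
Changes per character on this tree: Character 1: 1; Character 2: 1; Character 3: 1; Character 4: 1; Character 5: 1.
Total = 5.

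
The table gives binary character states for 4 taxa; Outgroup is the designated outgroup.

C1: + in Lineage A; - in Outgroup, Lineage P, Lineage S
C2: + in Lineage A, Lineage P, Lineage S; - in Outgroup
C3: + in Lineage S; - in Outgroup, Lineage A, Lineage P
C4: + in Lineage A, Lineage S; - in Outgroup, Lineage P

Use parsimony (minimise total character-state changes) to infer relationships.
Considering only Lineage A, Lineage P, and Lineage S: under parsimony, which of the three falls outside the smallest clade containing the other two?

The outgroup has state '-' for every character, so '+' is the derived state throughout.
C1 (derived state '+') is unique to Lineage A (autapomorphy; uninformative for grouping).
All ingroup taxa share the derived state '+' for C2; it defines the ingroup but does not resolve relationships within it.
C3: derived state '+' in Lineage S only — an autapomorphy, so it tells us nothing about relationships among taxa.
C4: derived state '+' in Lineage A and Lineage S only — synapomorphy for {Lineage A, Lineage S}.
Most parsimonious ingroup topology: ((Lineage S,Lineage A),Lineage P).
Lineage S and Lineage A share a more recent common ancestor with each other than either does with Lineage P, so Lineage P is the least closely related of the three.

Lineage P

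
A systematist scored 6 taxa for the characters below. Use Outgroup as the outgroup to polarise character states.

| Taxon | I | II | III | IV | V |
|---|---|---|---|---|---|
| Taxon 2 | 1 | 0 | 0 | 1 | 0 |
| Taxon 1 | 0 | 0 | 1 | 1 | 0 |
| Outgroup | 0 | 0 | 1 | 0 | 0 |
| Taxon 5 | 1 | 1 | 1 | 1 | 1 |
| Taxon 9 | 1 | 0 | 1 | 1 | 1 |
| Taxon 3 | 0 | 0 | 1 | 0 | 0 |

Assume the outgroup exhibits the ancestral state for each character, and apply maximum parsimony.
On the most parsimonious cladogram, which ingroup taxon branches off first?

Taxon 3

Character polarity is set by the outgroup: the derived state is whichever differs from the outgroup's state, so for III the derived state is '0', and for the remaining characters it is '1'.
I: derived state '1' in Taxon 2, Taxon 5, and Taxon 9 only — synapomorphy for {Taxon 2, Taxon 5, Taxon 9}.
II (derived state '1') is unique to Taxon 5 (autapomorphy; uninformative for grouping).
III (derived state '0') is unique to Taxon 2 (autapomorphy; uninformative for grouping).
IV (derived state '1') is shared by Taxon 1, Taxon 2, Taxon 5, and Taxon 9 — a synapomorphy uniting that clade.
V (derived state '1') is shared by Taxon 5 and Taxon 9 — a synapomorphy uniting that clade.
Most parsimonious ingroup topology: ((((Taxon 9,Taxon 5),Taxon 2),Taxon 1),Taxon 3).
Taxon 3 is sister to the clade containing all other ingroup taxa, so it is the earliest-diverging (most basal) ingroup lineage.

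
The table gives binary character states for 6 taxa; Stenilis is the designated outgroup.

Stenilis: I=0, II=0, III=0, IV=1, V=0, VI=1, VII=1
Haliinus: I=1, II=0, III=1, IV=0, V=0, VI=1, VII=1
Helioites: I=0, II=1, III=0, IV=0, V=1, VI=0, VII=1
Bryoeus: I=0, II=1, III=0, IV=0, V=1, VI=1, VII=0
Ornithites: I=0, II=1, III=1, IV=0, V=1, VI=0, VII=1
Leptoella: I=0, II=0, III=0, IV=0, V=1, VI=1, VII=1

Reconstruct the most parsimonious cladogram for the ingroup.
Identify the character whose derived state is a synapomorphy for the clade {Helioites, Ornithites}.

VI

Character polarity is set by the outgroup: the derived state is whichever differs from the outgroup's state, so for IV, VI, VII the derived state is '0', and for the remaining characters it is '1'.
I: derived state '1' in Haliinus only — an autapomorphy, so it tells us nothing about relationships among taxa.
II: derived state '1' in Bryoeus, Helioites, and Ornithites only — synapomorphy for {Bryoeus, Helioites, Ornithites}.
III (state '1') occurs in Haliinus and Ornithites but conflicts with the nesting implied by the other characters — most parsimoniously interpreted as homoplasy.
IV (derived state '0') is shared by all ingroup taxa — unites the whole ingroup.
V: derived state '1' in Bryoeus, Helioites, Leptoella, and Ornithites only — synapomorphy for {Bryoeus, Helioites, Leptoella, Ornithites}.
VI: derived state '0' in Helioites and Ornithites only — synapomorphy for {Helioites, Ornithites}.
VII: derived state '0' in Bryoeus only — an autapomorphy, so it tells us nothing about relationships among taxa.
Most parsimonious ingroup topology: (Haliinus,(((Helioites,Ornithites),Bryoeus),Leptoella)).
The clade {Helioites, Ornithites} is supported by VI: its derived state '0' occurs in exactly those taxa and in no other taxon (including the outgroup).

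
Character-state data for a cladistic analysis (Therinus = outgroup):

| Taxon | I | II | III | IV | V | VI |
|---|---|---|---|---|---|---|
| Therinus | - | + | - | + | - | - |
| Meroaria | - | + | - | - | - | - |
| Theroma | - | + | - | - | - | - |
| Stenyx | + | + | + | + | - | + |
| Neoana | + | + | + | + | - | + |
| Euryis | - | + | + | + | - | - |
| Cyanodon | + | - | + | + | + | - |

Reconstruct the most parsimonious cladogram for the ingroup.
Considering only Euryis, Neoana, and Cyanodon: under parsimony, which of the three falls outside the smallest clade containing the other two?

Character polarity is set by the outgroup: the derived state is whichever differs from the outgroup's state, so for II, IV the derived state is '-', and for the remaining characters it is '+'.
I: derived state '+' in Cyanodon, Neoana, and Stenyx only — synapomorphy for {Cyanodon, Neoana, Stenyx}.
II (derived state '-') is unique to Cyanodon (autapomorphy; uninformative for grouping).
Only Cyanodon, Euryis, Neoana, and Stenyx show the derived state '+' for III, supporting them as a clade.
IV (derived state '-') is shared by Meroaria and Theroma — a synapomorphy uniting that clade.
V: derived state '+' in Cyanodon only — an autapomorphy, so it tells us nothing about relationships among taxa.
VI: derived state '+' in Neoana and Stenyx only — synapomorphy for {Neoana, Stenyx}.
Most parsimonious ingroup topology: ((Meroaria,Theroma),(((Stenyx,Neoana),Cyanodon),Euryis)).
Neoana and Cyanodon share a more recent common ancestor with each other than either does with Euryis, so Euryis is the least closely related of the three.

Euryis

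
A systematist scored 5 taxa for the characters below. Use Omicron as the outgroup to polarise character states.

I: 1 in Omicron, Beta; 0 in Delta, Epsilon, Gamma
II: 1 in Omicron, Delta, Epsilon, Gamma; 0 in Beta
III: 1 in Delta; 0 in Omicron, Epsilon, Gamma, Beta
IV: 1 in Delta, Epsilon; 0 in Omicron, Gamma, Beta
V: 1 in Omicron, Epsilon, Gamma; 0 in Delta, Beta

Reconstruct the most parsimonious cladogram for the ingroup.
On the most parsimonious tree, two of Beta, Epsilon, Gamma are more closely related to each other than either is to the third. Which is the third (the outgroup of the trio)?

Character polarity is set by the outgroup: the derived state is whichever differs from the outgroup's state, so for I, II, V the derived state is '0', and for the remaining characters it is '1'.
I (derived state '0') is shared by Delta, Epsilon, and Gamma — a synapomorphy uniting that clade.
II: derived state '0' in Beta only — an autapomorphy, so it tells us nothing about relationships among taxa.
III (derived state '1') is unique to Delta (autapomorphy; uninformative for grouping).
Only Delta and Epsilon show the derived state '1' for IV, supporting them as a clade.
V (state '0') occurs in Beta and Delta but conflicts with the nesting implied by the other characters — most parsimoniously interpreted as homoplasy.
Most parsimonious ingroup topology: (((Delta,Epsilon),Gamma),Beta).
Gamma and Epsilon share a more recent common ancestor with each other than either does with Beta, so Beta is the least closely related of the three.

Beta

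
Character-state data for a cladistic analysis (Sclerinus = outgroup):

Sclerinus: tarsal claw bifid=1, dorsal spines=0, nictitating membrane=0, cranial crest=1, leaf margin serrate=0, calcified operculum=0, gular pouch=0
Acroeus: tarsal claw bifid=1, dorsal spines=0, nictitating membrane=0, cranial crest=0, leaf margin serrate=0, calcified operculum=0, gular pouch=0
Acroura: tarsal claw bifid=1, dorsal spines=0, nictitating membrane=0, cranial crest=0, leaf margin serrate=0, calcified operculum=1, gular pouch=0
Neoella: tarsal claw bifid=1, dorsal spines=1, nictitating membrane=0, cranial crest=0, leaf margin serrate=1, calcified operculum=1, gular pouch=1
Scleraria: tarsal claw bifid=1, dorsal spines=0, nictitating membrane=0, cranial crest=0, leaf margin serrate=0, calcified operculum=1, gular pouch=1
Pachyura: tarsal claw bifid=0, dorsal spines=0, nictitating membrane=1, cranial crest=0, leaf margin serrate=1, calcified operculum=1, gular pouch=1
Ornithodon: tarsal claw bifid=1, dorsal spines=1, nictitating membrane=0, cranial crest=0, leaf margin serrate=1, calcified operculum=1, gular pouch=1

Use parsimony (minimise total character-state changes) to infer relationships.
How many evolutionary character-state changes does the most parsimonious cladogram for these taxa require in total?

Character polarity is set by the outgroup: the derived state is whichever differs from the outgroup's state, so for tarsal claw bifid, cranial crest the derived state is '0', and for the remaining characters it is '1'.
tarsal claw bifid (derived state '0') is unique to Pachyura (autapomorphy; uninformative for grouping).
dorsal spines (derived state '1') is shared by Neoella and Ornithodon — a synapomorphy uniting that clade.
nictitating membrane: derived state '1' in Pachyura only — an autapomorphy, so it tells us nothing about relationships among taxa.
cranial crest (derived state '0') is shared by all ingroup taxa — unites the whole ingroup.
Only Neoella, Ornithodon, and Pachyura show the derived state '1' for leaf margin serrate, supporting them as a clade.
Only Acroura, Neoella, Ornithodon, Pachyura, and Scleraria show the derived state '1' for calcified operculum, supporting them as a clade.
gular pouch (derived state '1') is shared by Neoella, Ornithodon, Pachyura, and Scleraria — a synapomorphy uniting that clade.
Most parsimonious ingroup topology: (Acroeus,(Acroura,(((Neoella,Ornithodon),Pachyura),Scleraria))).
Changes per character on this tree: tarsal claw bifid: 1; dorsal spines: 1; nictitating membrane: 1; cranial crest: 1; leaf margin serrate: 1; calcified operculum: 1; gular pouch: 1.
Total = 7.

7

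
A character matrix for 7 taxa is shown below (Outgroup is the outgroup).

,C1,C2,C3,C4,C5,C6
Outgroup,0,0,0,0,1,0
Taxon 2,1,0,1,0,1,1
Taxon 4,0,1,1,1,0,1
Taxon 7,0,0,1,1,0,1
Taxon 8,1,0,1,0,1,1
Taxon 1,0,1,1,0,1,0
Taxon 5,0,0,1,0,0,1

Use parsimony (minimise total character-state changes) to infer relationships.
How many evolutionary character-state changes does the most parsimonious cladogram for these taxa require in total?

7

Character polarity is set by the outgroup: the derived state is whichever differs from the outgroup's state, so for C5 the derived state is '0', and for the remaining characters it is '1'.
C1 (derived state '1') is shared by Taxon 2 and Taxon 8 — a synapomorphy uniting that clade.
C2 groups Taxon 1 and Taxon 4, which is incompatible with the clades supported by the remaining characters; treating it as convergent (homoplasy) costs fewer steps than any alternative tree.
All ingroup taxa share the derived state '1' for C3; it defines the ingroup but does not resolve relationships within it.
C4: derived state '1' in Taxon 4 and Taxon 7 only — synapomorphy for {Taxon 4, Taxon 7}.
C5: derived state '0' in Taxon 4, Taxon 5, and Taxon 7 only — synapomorphy for {Taxon 4, Taxon 5, Taxon 7}.
C6: derived state '1' in Taxon 2, Taxon 4, Taxon 5, Taxon 7, and Taxon 8 only — synapomorphy for {Taxon 2, Taxon 4, Taxon 5, Taxon 7, Taxon 8}.
Most parsimonious ingroup topology: (((Taxon 2,Taxon 8),((Taxon 4,Taxon 7),Taxon 5)),Taxon 1).
Changes per character on this tree: C1: 1; C2: 2; C3: 1; C4: 1; C5: 1; C6: 1.
Total = 7.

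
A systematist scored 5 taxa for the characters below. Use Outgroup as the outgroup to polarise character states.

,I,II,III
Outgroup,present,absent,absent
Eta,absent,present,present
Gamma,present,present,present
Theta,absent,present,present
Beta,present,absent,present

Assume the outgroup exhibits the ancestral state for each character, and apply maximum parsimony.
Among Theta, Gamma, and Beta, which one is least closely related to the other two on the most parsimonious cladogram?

Character polarity is set by the outgroup: the derived state is whichever differs from the outgroup's state, so for I the derived state is 'absent', and for the remaining characters it is 'present'.
Only Eta and Theta show the derived state 'absent' for I, supporting them as a clade.
Only Eta, Gamma, and Theta show the derived state 'present' for II, supporting them as a clade.
III (derived state 'present') is shared by all ingroup taxa — unites the whole ingroup.
Most parsimonious ingroup topology: (((Eta,Theta),Gamma),Beta).
Theta and Gamma share a more recent common ancestor with each other than either does with Beta, so Beta is the least closely related of the three.

Beta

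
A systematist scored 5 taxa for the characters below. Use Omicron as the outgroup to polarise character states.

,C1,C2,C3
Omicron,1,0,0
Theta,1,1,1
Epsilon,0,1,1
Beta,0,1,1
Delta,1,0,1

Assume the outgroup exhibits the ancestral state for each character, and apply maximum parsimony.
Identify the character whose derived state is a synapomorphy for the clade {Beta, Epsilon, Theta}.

C2

Character polarity is set by the outgroup: the derived state is whichever differs from the outgroup's state, so for C1 the derived state is '0', and for the remaining characters it is '1'.
C1: derived state '0' in Beta and Epsilon only — synapomorphy for {Beta, Epsilon}.
C2: derived state '1' in Beta, Epsilon, and Theta only — synapomorphy for {Beta, Epsilon, Theta}.
All ingroup taxa share the derived state '1' for C3; it defines the ingroup but does not resolve relationships within it.
Most parsimonious ingroup topology: ((Theta,(Epsilon,Beta)),Delta).
The clade {Beta, Epsilon, Theta} is supported by C2: its derived state '1' occurs in exactly those taxa and in no other taxon (including the outgroup).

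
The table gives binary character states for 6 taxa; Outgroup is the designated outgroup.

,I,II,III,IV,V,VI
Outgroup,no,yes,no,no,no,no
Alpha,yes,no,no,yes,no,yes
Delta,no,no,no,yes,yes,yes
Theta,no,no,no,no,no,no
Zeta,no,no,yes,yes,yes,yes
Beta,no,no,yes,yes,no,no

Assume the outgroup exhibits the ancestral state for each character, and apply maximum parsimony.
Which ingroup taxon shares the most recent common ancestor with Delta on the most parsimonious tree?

Zeta

Character polarity is set by the outgroup: the derived state is whichever differs from the outgroup's state, so for II the derived state is 'no', and for the remaining characters it is 'yes'.
I (derived state 'yes') is unique to Alpha (autapomorphy; uninformative for grouping).
All ingroup taxa share the derived state 'no' for II; it defines the ingroup but does not resolve relationships within it.
III (state 'yes') occurs in Beta and Zeta but conflicts with the nesting implied by the other characters — most parsimoniously interpreted as homoplasy.
IV (derived state 'yes') is shared by Alpha, Beta, Delta, and Zeta — a synapomorphy uniting that clade.
V: derived state 'yes' in Delta and Zeta only — synapomorphy for {Delta, Zeta}.
Only Alpha, Delta, and Zeta show the derived state 'yes' for VI, supporting them as a clade.
Most parsimonious ingroup topology: (((Alpha,(Delta,Zeta)),Beta),Theta).
Delta and Zeta form a cherry on this tree, so they are sister taxa.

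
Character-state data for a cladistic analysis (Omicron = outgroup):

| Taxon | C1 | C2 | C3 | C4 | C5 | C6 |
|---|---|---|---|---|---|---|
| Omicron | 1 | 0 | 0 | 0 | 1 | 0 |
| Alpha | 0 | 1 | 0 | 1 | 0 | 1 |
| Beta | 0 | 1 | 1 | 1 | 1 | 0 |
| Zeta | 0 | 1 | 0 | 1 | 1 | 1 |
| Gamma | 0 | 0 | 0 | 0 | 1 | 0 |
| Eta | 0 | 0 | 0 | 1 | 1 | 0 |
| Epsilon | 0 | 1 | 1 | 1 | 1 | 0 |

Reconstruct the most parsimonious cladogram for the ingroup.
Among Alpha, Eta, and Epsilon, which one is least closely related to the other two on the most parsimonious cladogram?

Character polarity is set by the outgroup: the derived state is whichever differs from the outgroup's state, so for C1, C5 the derived state is '0', and for the remaining characters it is '1'.
All ingroup taxa share the derived state '0' for C1; it defines the ingroup but does not resolve relationships within it.
C2 (derived state '1') is shared by Alpha, Beta, Epsilon, and Zeta — a synapomorphy uniting that clade.
C3 (derived state '1') is shared by Beta and Epsilon — a synapomorphy uniting that clade.
C4: derived state '1' in Alpha, Beta, Epsilon, Eta, and Zeta only — synapomorphy for {Alpha, Beta, Epsilon, Eta, Zeta}.
C5 (derived state '0') is unique to Alpha (autapomorphy; uninformative for grouping).
C6: derived state '1' in Alpha and Zeta only — synapomorphy for {Alpha, Zeta}.
Most parsimonious ingroup topology: ((((Alpha,Zeta),(Beta,Epsilon)),Eta),Gamma).
Alpha and Epsilon share a more recent common ancestor with each other than either does with Eta, so Eta is the least closely related of the three.

Eta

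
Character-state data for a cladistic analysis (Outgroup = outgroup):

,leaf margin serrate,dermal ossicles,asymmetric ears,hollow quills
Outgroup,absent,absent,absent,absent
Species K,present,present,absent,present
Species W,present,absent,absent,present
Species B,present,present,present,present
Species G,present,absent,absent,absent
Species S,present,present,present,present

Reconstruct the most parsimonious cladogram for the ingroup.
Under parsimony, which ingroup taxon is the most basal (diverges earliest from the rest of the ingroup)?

Species G

The outgroup has state 'absent' for every character, so 'present' is the derived state throughout.
leaf margin serrate (derived state 'present') is shared by all ingroup taxa — unites the whole ingroup.
dermal ossicles: derived state 'present' in Species B, Species K, and Species S only — synapomorphy for {Species B, Species K, Species S}.
asymmetric ears (derived state 'present') is shared by Species B and Species S — a synapomorphy uniting that clade.
Only Species B, Species K, Species S, and Species W show the derived state 'present' for hollow quills, supporting them as a clade.
Most parsimonious ingroup topology: (((Species K,(Species B,Species S)),Species W),Species G).
Species G is sister to the clade containing all other ingroup taxa, so it is the earliest-diverging (most basal) ingroup lineage.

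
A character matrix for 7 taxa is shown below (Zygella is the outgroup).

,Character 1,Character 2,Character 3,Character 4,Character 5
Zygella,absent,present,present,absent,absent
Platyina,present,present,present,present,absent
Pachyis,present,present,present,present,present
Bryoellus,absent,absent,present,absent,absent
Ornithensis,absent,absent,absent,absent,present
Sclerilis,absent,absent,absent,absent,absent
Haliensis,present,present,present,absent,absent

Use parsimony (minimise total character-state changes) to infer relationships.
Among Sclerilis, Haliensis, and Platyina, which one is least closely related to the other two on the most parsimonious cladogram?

Character polarity is set by the outgroup: the derived state is whichever differs from the outgroup's state, so for Character 2, Character 3 the derived state is 'absent', and for the remaining characters it is 'present'.
Character 1 (derived state 'present') is shared by Haliensis, Pachyis, and Platyina — a synapomorphy uniting that clade.
Character 2 (derived state 'absent') is shared by Bryoellus, Ornithensis, and Sclerilis — a synapomorphy uniting that clade.
Character 3 (derived state 'absent') is shared by Ornithensis and Sclerilis — a synapomorphy uniting that clade.
Character 4 (derived state 'present') is shared by Pachyis and Platyina — a synapomorphy uniting that clade.
Character 5 (state 'present') occurs in Ornithensis and Pachyis but conflicts with the nesting implied by the other characters — most parsimoniously interpreted as homoplasy.
Most parsimonious ingroup topology: (((Platyina,Pachyis),Haliensis),(Bryoellus,(Ornithensis,Sclerilis))).
Haliensis and Platyina share a more recent common ancestor with each other than either does with Sclerilis, so Sclerilis is the least closely related of the three.

Sclerilis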